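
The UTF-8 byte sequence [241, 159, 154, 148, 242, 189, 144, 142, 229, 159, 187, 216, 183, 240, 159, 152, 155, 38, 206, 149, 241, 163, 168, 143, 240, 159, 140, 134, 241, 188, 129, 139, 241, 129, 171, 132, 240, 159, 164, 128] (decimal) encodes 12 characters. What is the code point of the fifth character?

U+1F61B

Offset 0: leading byte 0xF1 = 11110001 → 4-byte char #1 = F1 9F 9A 94.
Offset 4: leading byte 0xF2 = 11110010 → 4-byte char #2 = F2 BD 90 8E.
Offset 8: leading byte 0xE5 = 11100101 → 3-byte char #3 = E5 9F BB.
Offset 11: leading byte 0xD8 = 11011000 → 2-byte char #4 = D8 B7.
Offset 13: leading byte 0xF0 = 11110000 → 4-byte char #5 = F0 9F 98 9B.
Leading byte 0xF0 = 11110000 matches 11110xxx → 4-byte sequence.
Byte 1: 0xF0 = 11110000, payload 000 (3 bits).
Byte 2: 0x9F = 10011111 (10xxxxxx ✓), payload 011111.
Byte 3: 0x98 = 10011000 (10xxxxxx ✓), payload 011000.
Byte 4: 0x9B = 10011011 (10xxxxxx ✓), payload 011011.
Concatenate: 000011111011000011011 = 0x1F61B (21 bits → U+1F61B).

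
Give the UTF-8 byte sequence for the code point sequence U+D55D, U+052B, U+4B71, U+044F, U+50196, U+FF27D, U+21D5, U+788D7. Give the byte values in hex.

ED 95 9D D4 AB E4 AD B1 D1 8F F1 90 86 96 F3 BF 89 BD E2 87 95 F1 B8 A3 97

U+D55D: 3-byte form → ED 95 9D.
U+052B: 2-byte form → D4 AB.
U+4B71: 3-byte form → E4 AD B1.
U+044F: 2-byte form → D1 8F.
U+50196: 4-byte form → F1 90 86 96.
U+FF27D: 4-byte form → F3 BF 89 BD.
U+21D5: 3-byte form → E2 87 95.
U+788D7: 4-byte form → F1 B8 A3 97.
Concatenated (25 bytes): ED 95 9D D4 AB E4 AD B1 D1 8F F1 90 86 96 F3 BF 89 BD E2 87 95 F1 B8 A3 97.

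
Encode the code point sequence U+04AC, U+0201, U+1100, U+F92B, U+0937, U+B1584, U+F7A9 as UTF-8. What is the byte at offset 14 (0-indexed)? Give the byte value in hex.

0xB1

U+04AC → 2-byte form D2 AC at offsets 0–1.
U+0201 → 2-byte form C8 81 at offsets 2–3.
U+1100 → 3-byte form E1 84 80 at offsets 4–6.
U+F92B → 3-byte form EF A4 AB at offsets 7–9.
U+0937 → 3-byte form E0 A4 B7 at offsets 10–12.
U+B1584 → 4-byte form F2 B1 96 84 at offsets 13–16.
Offset 14 falls in char 6's range; it's byte 2 of F2 B1 96 84 = 0xB1.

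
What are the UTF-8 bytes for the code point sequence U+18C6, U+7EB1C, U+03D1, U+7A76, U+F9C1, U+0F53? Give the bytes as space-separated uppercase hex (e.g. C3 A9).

U+18C6: 3-byte form → E1 A3 86.
U+7EB1C: 4-byte form → F1 BE AC 9C.
U+03D1: 2-byte form → CF 91.
U+7A76: 3-byte form → E7 A9 B6.
U+F9C1: 3-byte form → EF A7 81.
U+0F53: 3-byte form → E0 BD 93.
Concatenated (18 bytes): E1 A3 86 F1 BE AC 9C CF 91 E7 A9 B6 EF A7 81 E0 BD 93.

E1 A3 86 F1 BE AC 9C CF 91 E7 A9 B6 EF A7 81 E0 BD 93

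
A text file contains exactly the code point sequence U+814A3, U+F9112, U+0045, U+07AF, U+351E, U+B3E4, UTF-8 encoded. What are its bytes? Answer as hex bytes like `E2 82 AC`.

F2 81 92 A3 F3 B9 84 92 45 DE AF E3 94 9E EB 8F A4

U+814A3: 4-byte form → F2 81 92 A3.
U+F9112: 4-byte form → F3 B9 84 92.
U+0045: 1-byte form → 45.
U+07AF: 2-byte form → DE AF.
U+351E: 3-byte form → E3 94 9E.
U+B3E4: 3-byte form → EB 8F A4.
Concatenated (17 bytes): F2 81 92 A3 F3 B9 84 92 45 DE AF E3 94 9E EB 8F A4.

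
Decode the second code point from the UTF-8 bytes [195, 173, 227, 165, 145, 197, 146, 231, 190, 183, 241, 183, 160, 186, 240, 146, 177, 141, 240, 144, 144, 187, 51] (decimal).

Offset 0: leading byte 0xC3 = 11000011 → 2-byte char #1 = C3 AD.
Offset 2: leading byte 0xE3 = 11100011 → 3-byte char #2 = E3 A5 91.
Leading byte 0xE3 = 11100011 matches 1110xxxx → 3-byte sequence.
Byte 1: 0xE3 = 11100011, payload 0011 (4 bits).
Byte 2: 0xA5 = 10100101 (10xxxxxx ✓), payload 100101.
Byte 3: 0x91 = 10010001 (10xxxxxx ✓), payload 010001.
Concatenate: 0011100101010001 = 0x3951 (16 bits → U+3951).

U+3951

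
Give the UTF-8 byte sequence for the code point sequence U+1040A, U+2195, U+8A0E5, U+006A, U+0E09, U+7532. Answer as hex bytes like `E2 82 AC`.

F0 90 90 8A E2 86 95 F2 8A 83 A5 6A E0 B8 89 E7 94 B2

U+1040A: 4-byte form → F0 90 90 8A.
U+2195: 3-byte form → E2 86 95.
U+8A0E5: 4-byte form → F2 8A 83 A5.
U+006A: 1-byte form → 6A.
U+0E09: 3-byte form → E0 B8 89.
U+7532: 3-byte form → E7 94 B2.
Concatenated (18 bytes): F0 90 90 8A E2 86 95 F2 8A 83 A5 6A E0 B8 89 E7 94 B2.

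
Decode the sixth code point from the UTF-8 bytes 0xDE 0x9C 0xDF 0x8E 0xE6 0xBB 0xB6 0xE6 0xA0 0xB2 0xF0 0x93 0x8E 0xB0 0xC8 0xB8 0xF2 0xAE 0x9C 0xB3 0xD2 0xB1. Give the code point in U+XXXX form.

Offset 0: leading byte 0xDE = 11011110 → 2-byte char #1 = DE 9C.
Offset 2: leading byte 0xDF = 11011111 → 2-byte char #2 = DF 8E.
Offset 4: leading byte 0xE6 = 11100110 → 3-byte char #3 = E6 BB B6.
Offset 7: leading byte 0xE6 = 11100110 → 3-byte char #4 = E6 A0 B2.
Offset 10: leading byte 0xF0 = 11110000 → 4-byte char #5 = F0 93 8E B0.
Offset 14: leading byte 0xC8 = 11001000 → 2-byte char #6 = C8 B8.
Leading byte 0xC8 = 11001000 matches 110xxxxx → 2-byte sequence.
Byte 1: 0xC8 = 11001000, payload 01000 (5 bits).
Byte 2: 0xB8 = 10111000 (10xxxxxx ✓), payload 111000.
Concatenate: 01000111000 = 0x238 (11 bits → U+0238).

U+0238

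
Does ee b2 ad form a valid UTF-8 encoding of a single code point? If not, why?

Leading byte 0xEE = 11101110 → 3-byte form.
Continuation bytes 0xB2=10110010, 0xAD=10101101 all match 10xxxxxx.
Decoded value 0xECAD is ≥ 0x800 (shortest form) and not a surrogate.

valid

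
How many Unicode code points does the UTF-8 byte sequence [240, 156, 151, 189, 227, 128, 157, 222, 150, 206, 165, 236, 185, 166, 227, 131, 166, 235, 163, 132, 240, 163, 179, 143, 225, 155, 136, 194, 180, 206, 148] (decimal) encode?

Byte at offset 0: 0xF0 = 11110000 → 4-byte char (#1). Advance 4.
Byte at offset 4: 0xE3 = 11100011 → 3-byte char (#2). Advance 3.
Byte at offset 7: 0xDE = 11011110 → 2-byte char (#3). Advance 2.
Byte at offset 9: 0xCE = 11001110 → 2-byte char (#4). Advance 2.
Byte at offset 11: 0xEC = 11101100 → 3-byte char (#5). Advance 3.
Byte at offset 14: 0xE3 = 11100011 → 3-byte char (#6). Advance 3.
Byte at offset 17: 0xEB = 11101011 → 3-byte char (#7). Advance 3.
Byte at offset 20: 0xF0 = 11110000 → 4-byte char (#8). Advance 4.
Byte at offset 24: 0xE1 = 11100001 → 3-byte char (#9). Advance 3.
Byte at offset 27: 0xC2 = 11000010 → 2-byte char (#10). Advance 2.
Byte at offset 29: 0xCE = 11001110 → 2-byte char (#11). Advance 2.
Reached end at offset 31 after 11 code points.

11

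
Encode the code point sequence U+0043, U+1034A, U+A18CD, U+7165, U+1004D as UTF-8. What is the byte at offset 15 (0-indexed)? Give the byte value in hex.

U+0043 → 1-byte form 43 at offsets 0–0.
U+1034A → 4-byte form F0 90 8D 8A at offsets 1–4.
U+A18CD → 4-byte form F2 A1 A3 8D at offsets 5–8.
U+7165 → 3-byte form E7 85 A5 at offsets 9–11.
U+1004D → 4-byte form F0 90 81 8D at offsets 12–15.
Offset 15 falls in char 5's range; it's byte 4 of F0 90 81 8D = 0x8D.

0x8D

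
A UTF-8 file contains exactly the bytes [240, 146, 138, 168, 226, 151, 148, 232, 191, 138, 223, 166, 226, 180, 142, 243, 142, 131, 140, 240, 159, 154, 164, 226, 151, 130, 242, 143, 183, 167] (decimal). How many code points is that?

Byte at offset 0: 0xF0 = 11110000 → 4-byte char (#1). Advance 4.
Byte at offset 4: 0xE2 = 11100010 → 3-byte char (#2). Advance 3.
Byte at offset 7: 0xE8 = 11101000 → 3-byte char (#3). Advance 3.
Byte at offset 10: 0xDF = 11011111 → 2-byte char (#4). Advance 2.
Byte at offset 12: 0xE2 = 11100010 → 3-byte char (#5). Advance 3.
Byte at offset 15: 0xF3 = 11110011 → 4-byte char (#6). Advance 4.
Byte at offset 19: 0xF0 = 11110000 → 4-byte char (#7). Advance 4.
Byte at offset 23: 0xE2 = 11100010 → 3-byte char (#8). Advance 3.
Byte at offset 26: 0xF2 = 11110010 → 4-byte char (#9). Advance 4.
Reached end at offset 30 after 9 code points.

9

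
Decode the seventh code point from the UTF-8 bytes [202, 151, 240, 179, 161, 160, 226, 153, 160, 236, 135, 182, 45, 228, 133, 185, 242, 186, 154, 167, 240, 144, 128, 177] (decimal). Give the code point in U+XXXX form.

Offset 0: leading byte 0xCA = 11001010 → 2-byte char #1 = CA 97.
Offset 2: leading byte 0xF0 = 11110000 → 4-byte char #2 = F0 B3 A1 A0.
Offset 6: leading byte 0xE2 = 11100010 → 3-byte char #3 = E2 99 A0.
Offset 9: leading byte 0xEC = 11101100 → 3-byte char #4 = EC 87 B6.
Offset 12: leading byte 0x2D = 00101101 → 1-byte char #5 = 2D.
Offset 13: leading byte 0xE4 = 11100100 → 3-byte char #6 = E4 85 B9.
Offset 16: leading byte 0xF2 = 11110010 → 4-byte char #7 = F2 BA 9A A7.
Leading byte 0xF2 = 11110010 matches 11110xxx → 4-byte sequence.
Byte 1: 0xF2 = 11110010, payload 010 (3 bits).
Byte 2: 0xBA = 10111010 (10xxxxxx ✓), payload 111010.
Byte 3: 0x9A = 10011010 (10xxxxxx ✓), payload 011010.
Byte 4: 0xA7 = 10100111 (10xxxxxx ✓), payload 100111.
Concatenate: 010111010011010100111 = 0xBA6A7 (21 bits → U+BA6A7).

U+BA6A7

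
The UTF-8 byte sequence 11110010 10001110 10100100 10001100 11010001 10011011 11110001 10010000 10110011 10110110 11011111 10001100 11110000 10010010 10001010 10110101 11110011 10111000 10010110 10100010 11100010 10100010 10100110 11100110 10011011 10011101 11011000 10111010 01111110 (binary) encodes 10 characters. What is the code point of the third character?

U+50CF6

Offset 0: leading byte 0xF2 = 11110010 → 4-byte char #1 = F2 8E A4 8C.
Offset 4: leading byte 0xD1 = 11010001 → 2-byte char #2 = D1 9B.
Offset 6: leading byte 0xF1 = 11110001 → 4-byte char #3 = F1 90 B3 B6.
Leading byte 0xF1 = 11110001 matches 11110xxx → 4-byte sequence.
Byte 1: 0xF1 = 11110001, payload 001 (3 bits).
Byte 2: 0x90 = 10010000 (10xxxxxx ✓), payload 010000.
Byte 3: 0xB3 = 10110011 (10xxxxxx ✓), payload 110011.
Byte 4: 0xB6 = 10110110 (10xxxxxx ✓), payload 110110.
Concatenate: 001010000110011110110 = 0x50CF6 (21 bits → U+50CF6).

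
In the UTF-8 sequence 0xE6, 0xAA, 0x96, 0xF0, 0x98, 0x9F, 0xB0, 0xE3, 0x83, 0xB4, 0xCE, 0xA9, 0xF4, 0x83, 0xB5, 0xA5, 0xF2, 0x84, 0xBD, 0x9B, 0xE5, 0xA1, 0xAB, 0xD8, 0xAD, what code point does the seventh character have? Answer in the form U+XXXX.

Offset 0: leading byte 0xE6 = 11100110 → 3-byte char #1 = E6 AA 96.
Offset 3: leading byte 0xF0 = 11110000 → 4-byte char #2 = F0 98 9F B0.
Offset 7: leading byte 0xE3 = 11100011 → 3-byte char #3 = E3 83 B4.
Offset 10: leading byte 0xCE = 11001110 → 2-byte char #4 = CE A9.
Offset 12: leading byte 0xF4 = 11110100 → 4-byte char #5 = F4 83 B5 A5.
Offset 16: leading byte 0xF2 = 11110010 → 4-byte char #6 = F2 84 BD 9B.
Offset 20: leading byte 0xE5 = 11100101 → 3-byte char #7 = E5 A1 AB.
Leading byte 0xE5 = 11100101 matches 1110xxxx → 3-byte sequence.
Byte 1: 0xE5 = 11100101, payload 0101 (4 bits).
Byte 2: 0xA1 = 10100001 (10xxxxxx ✓), payload 100001.
Byte 3: 0xAB = 10101011 (10xxxxxx ✓), payload 101011.
Concatenate: 0101100001101011 = 0x586B (16 bits → U+586B).

U+586B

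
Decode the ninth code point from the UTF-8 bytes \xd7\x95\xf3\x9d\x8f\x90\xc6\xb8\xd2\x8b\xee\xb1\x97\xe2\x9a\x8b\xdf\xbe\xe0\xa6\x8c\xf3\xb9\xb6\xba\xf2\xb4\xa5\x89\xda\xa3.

Offset 0: leading byte 0xD7 = 11010111 → 2-byte char #1 = D7 95.
Offset 2: leading byte 0xF3 = 11110011 → 4-byte char #2 = F3 9D 8F 90.
Offset 6: leading byte 0xC6 = 11000110 → 2-byte char #3 = C6 B8.
Offset 8: leading byte 0xD2 = 11010010 → 2-byte char #4 = D2 8B.
Offset 10: leading byte 0xEE = 11101110 → 3-byte char #5 = EE B1 97.
Offset 13: leading byte 0xE2 = 11100010 → 3-byte char #6 = E2 9A 8B.
Offset 16: leading byte 0xDF = 11011111 → 2-byte char #7 = DF BE.
Offset 18: leading byte 0xE0 = 11100000 → 3-byte char #8 = E0 A6 8C.
Offset 21: leading byte 0xF3 = 11110011 → 4-byte char #9 = F3 B9 B6 BA.
Leading byte 0xF3 = 11110011 matches 11110xxx → 4-byte sequence.
Byte 1: 0xF3 = 11110011, payload 011 (3 bits).
Byte 2: 0xB9 = 10111001 (10xxxxxx ✓), payload 111001.
Byte 3: 0xB6 = 10110110 (10xxxxxx ✓), payload 110110.
Byte 4: 0xBA = 10111010 (10xxxxxx ✓), payload 111010.
Concatenate: 011111001110110111010 = 0xF9DBA (21 bits → U+F9DBA).

U+F9DBA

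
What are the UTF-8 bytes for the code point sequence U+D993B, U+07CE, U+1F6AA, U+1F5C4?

F3 99 A4 BB DF 8E F0 9F 9A AA F0 9F 97 84

U+D993B: 4-byte form → F3 99 A4 BB.
U+07CE: 2-byte form → DF 8E.
U+1F6AA: 4-byte form → F0 9F 9A AA.
U+1F5C4: 4-byte form → F0 9F 97 84.
Concatenated (14 bytes): F3 99 A4 BB DF 8E F0 9F 9A AA F0 9F 97 84.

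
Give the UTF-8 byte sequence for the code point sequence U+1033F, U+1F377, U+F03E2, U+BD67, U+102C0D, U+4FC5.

F0 90 8C BF F0 9F 8D B7 F3 B0 8F A2 EB B5 A7 F4 82 B0 8D E4 BF 85

U+1033F: 4-byte form → F0 90 8C BF.
U+1F377: 4-byte form → F0 9F 8D B7.
U+F03E2: 4-byte form → F3 B0 8F A2.
U+BD67: 3-byte form → EB B5 A7.
U+102C0D: 4-byte form → F4 82 B0 8D.
U+4FC5: 3-byte form → E4 BF 85.
Concatenated (22 bytes): F0 90 8C BF F0 9F 8D B7 F3 B0 8F A2 EB B5 A7 F4 82 B0 8D E4 BF 85.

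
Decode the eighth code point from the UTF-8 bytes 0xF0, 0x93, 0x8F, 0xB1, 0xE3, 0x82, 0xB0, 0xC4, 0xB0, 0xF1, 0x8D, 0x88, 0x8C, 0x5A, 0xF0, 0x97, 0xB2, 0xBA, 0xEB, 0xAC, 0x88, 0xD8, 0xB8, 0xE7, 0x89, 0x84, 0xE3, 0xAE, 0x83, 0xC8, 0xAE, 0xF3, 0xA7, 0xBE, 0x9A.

Offset 0: leading byte 0xF0 = 11110000 → 4-byte char #1 = F0 93 8F B1.
Offset 4: leading byte 0xE3 = 11100011 → 3-byte char #2 = E3 82 B0.
Offset 7: leading byte 0xC4 = 11000100 → 2-byte char #3 = C4 B0.
Offset 9: leading byte 0xF1 = 11110001 → 4-byte char #4 = F1 8D 88 8C.
Offset 13: leading byte 0x5A = 01011010 → 1-byte char #5 = 5A.
Offset 14: leading byte 0xF0 = 11110000 → 4-byte char #6 = F0 97 B2 BA.
Offset 18: leading byte 0xEB = 11101011 → 3-byte char #7 = EB AC 88.
Offset 21: leading byte 0xD8 = 11011000 → 2-byte char #8 = D8 B8.
Leading byte 0xD8 = 11011000 matches 110xxxxx → 2-byte sequence.
Byte 1: 0xD8 = 11011000, payload 11000 (5 bits).
Byte 2: 0xB8 = 10111000 (10xxxxxx ✓), payload 111000.
Concatenate: 11000111000 = 0x638 (11 bits → U+0638).

U+0638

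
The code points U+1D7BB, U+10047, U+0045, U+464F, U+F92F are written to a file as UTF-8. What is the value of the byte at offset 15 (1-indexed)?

0xAF

1-indexed offset 15 is 0-indexed offset 14.
U+1D7BB → 4-byte form F0 9D 9E BB at offsets 0–3.
U+10047 → 4-byte form F0 90 81 87 at offsets 4–7.
U+0045 → 1-byte form 45 at offsets 8–8.
U+464F → 3-byte form E4 99 8F at offsets 9–11.
U+F92F → 3-byte form EF A4 AF at offsets 12–14.
Offset 14 falls in char 5's range; it's byte 3 of EF A4 AF = 0xAF.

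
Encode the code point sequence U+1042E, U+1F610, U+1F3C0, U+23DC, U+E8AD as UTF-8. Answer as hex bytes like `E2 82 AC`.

F0 90 90 AE F0 9F 98 90 F0 9F 8F 80 E2 8F 9C EE A2 AD

U+1042E: 4-byte form → F0 90 90 AE.
U+1F610: 4-byte form → F0 9F 98 90.
U+1F3C0: 4-byte form → F0 9F 8F 80.
U+23DC: 3-byte form → E2 8F 9C.
U+E8AD: 3-byte form → EE A2 AD.
Concatenated (18 bytes): F0 90 90 AE F0 9F 98 90 F0 9F 8F 80 E2 8F 9C EE A2 AD.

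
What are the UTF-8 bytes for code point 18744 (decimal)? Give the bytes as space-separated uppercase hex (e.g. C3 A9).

E4 A4 B8

U+4938 = 0x4938 = 18744 decimal. In range U+0800–U+FFFF → 3-byte form: 1110xxxx 10xxxxxx 10xxxxxx.
Binary (16 bits): 0100100100111000.
Split 4+6+6: 0100 | 100100 | 111000.
Byte 1: 11100100 = 0xE4.
Byte 2: 10100100 = 0xA4.
Byte 3: 10111000 = 0xB8.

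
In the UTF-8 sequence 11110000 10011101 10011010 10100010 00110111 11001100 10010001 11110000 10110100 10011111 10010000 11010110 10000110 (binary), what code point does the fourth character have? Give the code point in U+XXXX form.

U+347D0

Offset 0: leading byte 0xF0 = 11110000 → 4-byte char #1 = F0 9D 9A A2.
Offset 4: leading byte 0x37 = 00110111 → 1-byte char #2 = 37.
Offset 5: leading byte 0xCC = 11001100 → 2-byte char #3 = CC 91.
Offset 7: leading byte 0xF0 = 11110000 → 4-byte char #4 = F0 B4 9F 90.
Leading byte 0xF0 = 11110000 matches 11110xxx → 4-byte sequence.
Byte 1: 0xF0 = 11110000, payload 000 (3 bits).
Byte 2: 0xB4 = 10110100 (10xxxxxx ✓), payload 110100.
Byte 3: 0x9F = 10011111 (10xxxxxx ✓), payload 011111.
Byte 4: 0x90 = 10010000 (10xxxxxx ✓), payload 010000.
Concatenate: 000110100011111010000 = 0x347D0 (21 bits → U+347D0).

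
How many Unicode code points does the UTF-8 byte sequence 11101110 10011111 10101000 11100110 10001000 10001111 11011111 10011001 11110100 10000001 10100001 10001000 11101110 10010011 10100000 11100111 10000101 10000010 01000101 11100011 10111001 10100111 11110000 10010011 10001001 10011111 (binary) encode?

Byte at offset 0: 0xEE = 11101110 → 3-byte char (#1). Advance 3.
Byte at offset 3: 0xE6 = 11100110 → 3-byte char (#2). Advance 3.
Byte at offset 6: 0xDF = 11011111 → 2-byte char (#3). Advance 2.
Byte at offset 8: 0xF4 = 11110100 → 4-byte char (#4). Advance 4.
Byte at offset 12: 0xEE = 11101110 → 3-byte char (#5). Advance 3.
Byte at offset 15: 0xE7 = 11100111 → 3-byte char (#6). Advance 3.
Byte at offset 18: 0x45 = 01000101 → 1-byte char (#7). Advance 1.
Byte at offset 19: 0xE3 = 11100011 → 3-byte char (#8). Advance 3.
Byte at offset 22: 0xF0 = 11110000 → 4-byte char (#9). Advance 4.
Reached end at offset 26 after 9 code points.

9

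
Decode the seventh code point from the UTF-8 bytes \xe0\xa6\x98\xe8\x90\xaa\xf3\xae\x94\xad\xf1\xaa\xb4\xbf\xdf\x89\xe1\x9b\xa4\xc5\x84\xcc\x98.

Offset 0: leading byte 0xE0 = 11100000 → 3-byte char #1 = E0 A6 98.
Offset 3: leading byte 0xE8 = 11101000 → 3-byte char #2 = E8 90 AA.
Offset 6: leading byte 0xF3 = 11110011 → 4-byte char #3 = F3 AE 94 AD.
Offset 10: leading byte 0xF1 = 11110001 → 4-byte char #4 = F1 AA B4 BF.
Offset 14: leading byte 0xDF = 11011111 → 2-byte char #5 = DF 89.
Offset 16: leading byte 0xE1 = 11100001 → 3-byte char #6 = E1 9B A4.
Offset 19: leading byte 0xC5 = 11000101 → 2-byte char #7 = C5 84.
Leading byte 0xC5 = 11000101 matches 110xxxxx → 2-byte sequence.
Byte 1: 0xC5 = 11000101, payload 00101 (5 bits).
Byte 2: 0x84 = 10000100 (10xxxxxx ✓), payload 000100.
Concatenate: 00101000100 = 0x144 (11 bits → U+0144).

U+0144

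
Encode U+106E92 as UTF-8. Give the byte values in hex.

U+106E92 = 0x106E92 = 1076882 decimal. In range U+10000–U+10FFFF → 4-byte form: 11110xxx 10xxxxxx 10xxxxxx 10xxxxxx.
Binary (21 bits): 100000110111010010010.
Split 3+6+6+6: 100 | 000110 | 111010 | 010010.
Byte 1: 11110100 = 0xF4.
Byte 2: 10000110 = 0x86.
Byte 3: 10111010 = 0xBA.
Byte 4: 10010010 = 0x92.

F4 86 BA 92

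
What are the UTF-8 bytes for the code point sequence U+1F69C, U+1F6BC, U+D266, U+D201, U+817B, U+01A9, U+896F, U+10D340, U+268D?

U+1F69C: 4-byte form → F0 9F 9A 9C.
U+1F6BC: 4-byte form → F0 9F 9A BC.
U+D266: 3-byte form → ED 89 A6.
U+D201: 3-byte form → ED 88 81.
U+817B: 3-byte form → E8 85 BB.
U+01A9: 2-byte form → C6 A9.
U+896F: 3-byte form → E8 A5 AF.
U+10D340: 4-byte form → F4 8D 8D 80.
U+268D: 3-byte form → E2 9A 8D.
Concatenated (29 bytes): F0 9F 9A 9C F0 9F 9A BC ED 89 A6 ED 88 81 E8 85 BB C6 A9 E8 A5 AF F4 8D 8D 80 E2 9A 8D.

F0 9F 9A 9C F0 9F 9A BC ED 89 A6 ED 88 81 E8 85 BB C6 A9 E8 A5 AF F4 8D 8D 80 E2 9A 8D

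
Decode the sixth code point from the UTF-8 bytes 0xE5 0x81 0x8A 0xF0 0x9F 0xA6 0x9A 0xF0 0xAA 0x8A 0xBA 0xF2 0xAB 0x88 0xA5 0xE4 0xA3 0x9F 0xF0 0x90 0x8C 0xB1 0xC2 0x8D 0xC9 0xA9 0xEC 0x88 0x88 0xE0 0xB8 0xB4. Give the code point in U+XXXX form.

Offset 0: leading byte 0xE5 = 11100101 → 3-byte char #1 = E5 81 8A.
Offset 3: leading byte 0xF0 = 11110000 → 4-byte char #2 = F0 9F A6 9A.
Offset 7: leading byte 0xF0 = 11110000 → 4-byte char #3 = F0 AA 8A BA.
Offset 11: leading byte 0xF2 = 11110010 → 4-byte char #4 = F2 AB 88 A5.
Offset 15: leading byte 0xE4 = 11100100 → 3-byte char #5 = E4 A3 9F.
Offset 18: leading byte 0xF0 = 11110000 → 4-byte char #6 = F0 90 8C B1.
Leading byte 0xF0 = 11110000 matches 11110xxx → 4-byte sequence.
Byte 1: 0xF0 = 11110000, payload 000 (3 bits).
Byte 2: 0x90 = 10010000 (10xxxxxx ✓), payload 010000.
Byte 3: 0x8C = 10001100 (10xxxxxx ✓), payload 001100.
Byte 4: 0xB1 = 10110001 (10xxxxxx ✓), payload 110001.
Concatenate: 000010000001100110001 = 0x10331 (21 bits → U+10331).

U+10331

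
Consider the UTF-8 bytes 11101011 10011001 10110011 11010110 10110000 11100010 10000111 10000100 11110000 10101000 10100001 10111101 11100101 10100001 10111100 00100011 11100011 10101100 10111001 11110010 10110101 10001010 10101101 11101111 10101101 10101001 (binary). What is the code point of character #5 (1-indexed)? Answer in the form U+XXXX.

U+587C

Offset 0: leading byte 0xEB = 11101011 → 3-byte char #1 = EB 99 B3.
Offset 3: leading byte 0xD6 = 11010110 → 2-byte char #2 = D6 B0.
Offset 5: leading byte 0xE2 = 11100010 → 3-byte char #3 = E2 87 84.
Offset 8: leading byte 0xF0 = 11110000 → 4-byte char #4 = F0 A8 A1 BD.
Offset 12: leading byte 0xE5 = 11100101 → 3-byte char #5 = E5 A1 BC.
Leading byte 0xE5 = 11100101 matches 1110xxxx → 3-byte sequence.
Byte 1: 0xE5 = 11100101, payload 0101 (4 bits).
Byte 2: 0xA1 = 10100001 (10xxxxxx ✓), payload 100001.
Byte 3: 0xBC = 10111100 (10xxxxxx ✓), payload 111100.
Concatenate: 0101100001111100 = 0x587C (16 bits → U+587C).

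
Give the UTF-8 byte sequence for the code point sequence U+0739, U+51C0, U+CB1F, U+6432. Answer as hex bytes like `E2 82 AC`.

DC B9 E5 87 80 EC AC 9F E6 90 B2

U+0739: 2-byte form → DC B9.
U+51C0: 3-byte form → E5 87 80.
U+CB1F: 3-byte form → EC AC 9F.
U+6432: 3-byte form → E6 90 B2.
Concatenated (11 bytes): DC B9 E5 87 80 EC AC 9F E6 90 B2.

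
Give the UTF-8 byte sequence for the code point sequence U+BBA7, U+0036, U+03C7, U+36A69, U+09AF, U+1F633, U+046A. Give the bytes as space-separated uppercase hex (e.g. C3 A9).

EB AE A7 36 CF 87 F0 B6 A9 A9 E0 A6 AF F0 9F 98 B3 D1 AA

U+BBA7: 3-byte form → EB AE A7.
U+0036: 1-byte form → 36.
U+03C7: 2-byte form → CF 87.
U+36A69: 4-byte form → F0 B6 A9 A9.
U+09AF: 3-byte form → E0 A6 AF.
U+1F633: 4-byte form → F0 9F 98 B3.
U+046A: 2-byte form → D1 AA.
Concatenated (19 bytes): EB AE A7 36 CF 87 F0 B6 A9 A9 E0 A6 AF F0 9F 98 B3 D1 AA.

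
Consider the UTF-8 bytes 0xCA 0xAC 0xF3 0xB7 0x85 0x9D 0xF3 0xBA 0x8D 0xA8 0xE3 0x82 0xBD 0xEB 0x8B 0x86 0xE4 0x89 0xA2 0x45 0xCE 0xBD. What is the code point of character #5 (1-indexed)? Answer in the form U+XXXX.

U+B2C6

Offset 0: leading byte 0xCA = 11001010 → 2-byte char #1 = CA AC.
Offset 2: leading byte 0xF3 = 11110011 → 4-byte char #2 = F3 B7 85 9D.
Offset 6: leading byte 0xF3 = 11110011 → 4-byte char #3 = F3 BA 8D A8.
Offset 10: leading byte 0xE3 = 11100011 → 3-byte char #4 = E3 82 BD.
Offset 13: leading byte 0xEB = 11101011 → 3-byte char #5 = EB 8B 86.
Leading byte 0xEB = 11101011 matches 1110xxxx → 3-byte sequence.
Byte 1: 0xEB = 11101011, payload 1011 (4 bits).
Byte 2: 0x8B = 10001011 (10xxxxxx ✓), payload 001011.
Byte 3: 0x86 = 10000110 (10xxxxxx ✓), payload 000110.
Concatenate: 1011001011000110 = 0xB2C6 (16 bits → U+B2C6).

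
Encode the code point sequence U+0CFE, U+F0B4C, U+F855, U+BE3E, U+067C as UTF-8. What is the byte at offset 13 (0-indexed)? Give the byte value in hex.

U+0CFE → 3-byte form E0 B3 BE at offsets 0–2.
U+F0B4C → 4-byte form F3 B0 AD 8C at offsets 3–6.
U+F855 → 3-byte form EF A1 95 at offsets 7–9.
U+BE3E → 3-byte form EB B8 BE at offsets 10–12.
U+067C → 2-byte form D9 BC at offsets 13–14.
Offset 13 falls in char 5's range; it's byte 1 of D9 BC = 0xD9.

0xD9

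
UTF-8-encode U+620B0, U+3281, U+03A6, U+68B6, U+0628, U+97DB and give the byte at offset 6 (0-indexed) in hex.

U+620B0 → 4-byte form F1 A2 82 B0 at offsets 0–3.
U+3281 → 3-byte form E3 8A 81 at offsets 4–6.
Offset 6 falls in char 2's range; it's byte 3 of E3 8A 81 = 0x81.

0x81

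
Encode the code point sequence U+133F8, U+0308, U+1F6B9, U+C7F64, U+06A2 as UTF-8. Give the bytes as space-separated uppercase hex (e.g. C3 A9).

U+133F8: 4-byte form → F0 93 8F B8.
U+0308: 2-byte form → CC 88.
U+1F6B9: 4-byte form → F0 9F 9A B9.
U+C7F64: 4-byte form → F3 87 BD A4.
U+06A2: 2-byte form → DA A2.
Concatenated (16 bytes): F0 93 8F B8 CC 88 F0 9F 9A B9 F3 87 BD A4 DA A2.

F0 93 8F B8 CC 88 F0 9F 9A B9 F3 87 BD A4 DA A2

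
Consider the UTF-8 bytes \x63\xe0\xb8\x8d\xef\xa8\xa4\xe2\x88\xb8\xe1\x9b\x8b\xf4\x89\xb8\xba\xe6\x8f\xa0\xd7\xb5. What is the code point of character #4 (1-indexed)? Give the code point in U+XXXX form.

Offset 0: leading byte 0x63 = 01100011 → 1-byte char #1 = 63.
Offset 1: leading byte 0xE0 = 11100000 → 3-byte char #2 = E0 B8 8D.
Offset 4: leading byte 0xEF = 11101111 → 3-byte char #3 = EF A8 A4.
Offset 7: leading byte 0xE2 = 11100010 → 3-byte char #4 = E2 88 B8.
Leading byte 0xE2 = 11100010 matches 1110xxxx → 3-byte sequence.
Byte 1: 0xE2 = 11100010, payload 0010 (4 bits).
Byte 2: 0x88 = 10001000 (10xxxxxx ✓), payload 001000.
Byte 3: 0xB8 = 10111000 (10xxxxxx ✓), payload 111000.
Concatenate: 0010001000111000 = 0x2238 (16 bits → U+2238).

U+2238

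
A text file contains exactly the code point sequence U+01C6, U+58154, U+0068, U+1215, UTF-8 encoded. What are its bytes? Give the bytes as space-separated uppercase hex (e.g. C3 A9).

U+01C6: 2-byte form → C7 86.
U+58154: 4-byte form → F1 98 85 94.
U+0068: 1-byte form → 68.
U+1215: 3-byte form → E1 88 95.
Concatenated (10 bytes): C7 86 F1 98 85 94 68 E1 88 95.

C7 86 F1 98 85 94 68 E1 88 95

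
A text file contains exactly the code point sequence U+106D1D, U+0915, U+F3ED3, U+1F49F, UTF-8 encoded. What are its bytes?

F4 86 B4 9D E0 A4 95 F3 B3 BB 93 F0 9F 92 9F

U+106D1D: 4-byte form → F4 86 B4 9D.
U+0915: 3-byte form → E0 A4 95.
U+F3ED3: 4-byte form → F3 B3 BB 93.
U+1F49F: 4-byte form → F0 9F 92 9F.
Concatenated (15 bytes): F4 86 B4 9D E0 A4 95 F3 B3 BB 93 F0 9F 92 9F.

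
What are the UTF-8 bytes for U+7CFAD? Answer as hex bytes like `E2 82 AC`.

U+7CFAD = 0x7CFAD = 511917 decimal. In range U+10000–U+10FFFF → 4-byte form: 11110xxx 10xxxxxx 10xxxxxx 10xxxxxx.
Binary (21 bits): 001111100111110101101.
Split 3+6+6+6: 001 | 111100 | 111110 | 101101.
Byte 1: 11110001 = 0xF1.
Byte 2: 10111100 = 0xBC.
Byte 3: 10111110 = 0xBE.
Byte 4: 10101101 = 0xAD.

F1 BC BE AD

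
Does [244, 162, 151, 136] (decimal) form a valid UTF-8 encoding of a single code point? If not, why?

invalid (encodes a value above U+10FFFF)

Leading byte 0xF4 = 11110100 → 4-byte form.
Payload = 0x1225C8, which exceeds U+10FFFF, the maximum Unicode code point. (Leading bytes F5–FF, or F4 followed by ≥ 0x90, are invalid.)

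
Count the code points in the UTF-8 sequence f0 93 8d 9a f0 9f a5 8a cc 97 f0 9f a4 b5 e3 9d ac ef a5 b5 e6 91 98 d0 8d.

Byte at offset 0: 0xF0 = 11110000 → 4-byte char (#1). Advance 4.
Byte at offset 4: 0xF0 = 11110000 → 4-byte char (#2). Advance 4.
Byte at offset 8: 0xCC = 11001100 → 2-byte char (#3). Advance 2.
Byte at offset 10: 0xF0 = 11110000 → 4-byte char (#4). Advance 4.
Byte at offset 14: 0xE3 = 11100011 → 3-byte char (#5). Advance 3.
Byte at offset 17: 0xEF = 11101111 → 3-byte char (#6). Advance 3.
Byte at offset 20: 0xE6 = 11100110 → 3-byte char (#7). Advance 3.
Byte at offset 23: 0xD0 = 11010000 → 2-byte char (#8). Advance 2.
Reached end at offset 25 after 8 code points.

8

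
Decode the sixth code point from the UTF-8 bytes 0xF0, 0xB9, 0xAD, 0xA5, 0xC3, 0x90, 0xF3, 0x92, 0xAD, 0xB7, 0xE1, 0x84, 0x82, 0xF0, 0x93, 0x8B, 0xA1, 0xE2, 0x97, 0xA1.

Offset 0: leading byte 0xF0 = 11110000 → 4-byte char #1 = F0 B9 AD A5.
Offset 4: leading byte 0xC3 = 11000011 → 2-byte char #2 = C3 90.
Offset 6: leading byte 0xF3 = 11110011 → 4-byte char #3 = F3 92 AD B7.
Offset 10: leading byte 0xE1 = 11100001 → 3-byte char #4 = E1 84 82.
Offset 13: leading byte 0xF0 = 11110000 → 4-byte char #5 = F0 93 8B A1.
Offset 17: leading byte 0xE2 = 11100010 → 3-byte char #6 = E2 97 A1.
Leading byte 0xE2 = 11100010 matches 1110xxxx → 3-byte sequence.
Byte 1: 0xE2 = 11100010, payload 0010 (4 bits).
Byte 2: 0x97 = 10010111 (10xxxxxx ✓), payload 010111.
Byte 3: 0xA1 = 10100001 (10xxxxxx ✓), payload 100001.
Concatenate: 0010010111100001 = 0x25E1 (16 bits → U+25E1).

U+25E1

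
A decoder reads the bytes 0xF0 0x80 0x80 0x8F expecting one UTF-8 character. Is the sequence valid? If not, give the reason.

invalid (overlong encoding)

Leading byte 0xF0 = 11110000 → 4-byte form.
Continuation bytes all match 10xxxxxx. Payload decodes to 0xF.
But 0xF < 0x10000, the minimum for a 4-byte sequence — this is an overlong encoding.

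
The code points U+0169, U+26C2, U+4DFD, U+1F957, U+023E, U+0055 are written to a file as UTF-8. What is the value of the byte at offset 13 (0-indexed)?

0xBE

U+0169 → 2-byte form C5 A9 at offsets 0–1.
U+26C2 → 3-byte form E2 9B 82 at offsets 2–4.
U+4DFD → 3-byte form E4 B7 BD at offsets 5–7.
U+1F957 → 4-byte form F0 9F A5 97 at offsets 8–11.
U+023E → 2-byte form C8 BE at offsets 12–13.
Offset 13 falls in char 5's range; it's byte 2 of C8 BE = 0xBE.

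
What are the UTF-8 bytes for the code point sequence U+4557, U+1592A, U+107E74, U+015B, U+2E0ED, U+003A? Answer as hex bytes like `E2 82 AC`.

U+4557: 3-byte form → E4 95 97.
U+1592A: 4-byte form → F0 95 A4 AA.
U+107E74: 4-byte form → F4 87 B9 B4.
U+015B: 2-byte form → C5 9B.
U+2E0ED: 4-byte form → F0 AE 83 AD.
U+003A: 1-byte form → 3A.
Concatenated (18 bytes): E4 95 97 F0 95 A4 AA F4 87 B9 B4 C5 9B F0 AE 83 AD 3A.

E4 95 97 F0 95 A4 AA F4 87 B9 B4 C5 9B F0 AE 83 AD 3A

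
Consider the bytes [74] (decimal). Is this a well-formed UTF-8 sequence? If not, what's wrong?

valid

Leading byte 0x4A = 01001010 → 1-byte form.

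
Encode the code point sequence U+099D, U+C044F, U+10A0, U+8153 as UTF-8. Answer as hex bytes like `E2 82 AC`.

E0 A6 9D F3 80 91 8F E1 82 A0 E8 85 93

U+099D: 3-byte form → E0 A6 9D.
U+C044F: 4-byte form → F3 80 91 8F.
U+10A0: 3-byte form → E1 82 A0.
U+8153: 3-byte form → E8 85 93.
Concatenated (13 bytes): E0 A6 9D F3 80 91 8F E1 82 A0 E8 85 93.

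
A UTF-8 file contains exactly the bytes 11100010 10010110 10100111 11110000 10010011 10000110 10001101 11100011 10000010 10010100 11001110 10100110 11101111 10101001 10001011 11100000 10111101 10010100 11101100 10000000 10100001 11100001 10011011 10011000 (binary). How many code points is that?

8

Byte at offset 0: 0xE2 = 11100010 → 3-byte char (#1). Advance 3.
Byte at offset 3: 0xF0 = 11110000 → 4-byte char (#2). Advance 4.
Byte at offset 7: 0xE3 = 11100011 → 3-byte char (#3). Advance 3.
Byte at offset 10: 0xCE = 11001110 → 2-byte char (#4). Advance 2.
Byte at offset 12: 0xEF = 11101111 → 3-byte char (#5). Advance 3.
Byte at offset 15: 0xE0 = 11100000 → 3-byte char (#6). Advance 3.
Byte at offset 18: 0xEC = 11101100 → 3-byte char (#7). Advance 3.
Byte at offset 21: 0xE1 = 11100001 → 3-byte char (#8). Advance 3.
Reached end at offset 24 after 8 code points.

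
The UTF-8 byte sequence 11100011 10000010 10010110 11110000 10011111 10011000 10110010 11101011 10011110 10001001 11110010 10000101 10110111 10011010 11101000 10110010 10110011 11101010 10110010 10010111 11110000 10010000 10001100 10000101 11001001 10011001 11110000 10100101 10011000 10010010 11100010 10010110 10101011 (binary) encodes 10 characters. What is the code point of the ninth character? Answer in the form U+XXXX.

U+25612

Offset 0: leading byte 0xE3 = 11100011 → 3-byte char #1 = E3 82 96.
Offset 3: leading byte 0xF0 = 11110000 → 4-byte char #2 = F0 9F 98 B2.
Offset 7: leading byte 0xEB = 11101011 → 3-byte char #3 = EB 9E 89.
Offset 10: leading byte 0xF2 = 11110010 → 4-byte char #4 = F2 85 B7 9A.
Offset 14: leading byte 0xE8 = 11101000 → 3-byte char #5 = E8 B2 B3.
Offset 17: leading byte 0xEA = 11101010 → 3-byte char #6 = EA B2 97.
Offset 20: leading byte 0xF0 = 11110000 → 4-byte char #7 = F0 90 8C 85.
Offset 24: leading byte 0xC9 = 11001001 → 2-byte char #8 = C9 99.
Offset 26: leading byte 0xF0 = 11110000 → 4-byte char #9 = F0 A5 98 92.
Leading byte 0xF0 = 11110000 matches 11110xxx → 4-byte sequence.
Byte 1: 0xF0 = 11110000, payload 000 (3 bits).
Byte 2: 0xA5 = 10100101 (10xxxxxx ✓), payload 100101.
Byte 3: 0x98 = 10011000 (10xxxxxx ✓), payload 011000.
Byte 4: 0x92 = 10010010 (10xxxxxx ✓), payload 010010.
Concatenate: 000100101011000010010 = 0x25612 (21 bits → U+25612).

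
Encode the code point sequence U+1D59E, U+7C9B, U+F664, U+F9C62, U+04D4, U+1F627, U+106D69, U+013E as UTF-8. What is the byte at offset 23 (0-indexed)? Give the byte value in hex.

0xA9

U+1D59E → 4-byte form F0 9D 96 9E at offsets 0–3.
U+7C9B → 3-byte form E7 B2 9B at offsets 4–6.
U+F664 → 3-byte form EF 99 A4 at offsets 7–9.
U+F9C62 → 4-byte form F3 B9 B1 A2 at offsets 10–13.
U+04D4 → 2-byte form D3 94 at offsets 14–15.
U+1F627 → 4-byte form F0 9F 98 A7 at offsets 16–19.
U+106D69 → 4-byte form F4 86 B5 A9 at offsets 20–23.
Offset 23 falls in char 7's range; it's byte 4 of F4 86 B5 A9 = 0xA9.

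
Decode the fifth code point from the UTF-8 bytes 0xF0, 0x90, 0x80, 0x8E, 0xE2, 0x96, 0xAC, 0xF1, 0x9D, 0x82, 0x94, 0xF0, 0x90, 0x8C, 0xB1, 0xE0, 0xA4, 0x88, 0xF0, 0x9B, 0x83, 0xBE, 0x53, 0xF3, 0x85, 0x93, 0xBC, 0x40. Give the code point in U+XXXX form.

U+0908

Offset 0: leading byte 0xF0 = 11110000 → 4-byte char #1 = F0 90 80 8E.
Offset 4: leading byte 0xE2 = 11100010 → 3-byte char #2 = E2 96 AC.
Offset 7: leading byte 0xF1 = 11110001 → 4-byte char #3 = F1 9D 82 94.
Offset 11: leading byte 0xF0 = 11110000 → 4-byte char #4 = F0 90 8C B1.
Offset 15: leading byte 0xE0 = 11100000 → 3-byte char #5 = E0 A4 88.
Leading byte 0xE0 = 11100000 matches 1110xxxx → 3-byte sequence.
Byte 1: 0xE0 = 11100000, payload 0000 (4 bits).
Byte 2: 0xA4 = 10100100 (10xxxxxx ✓), payload 100100.
Byte 3: 0x88 = 10001000 (10xxxxxx ✓), payload 001000.
Concatenate: 0000100100001000 = 0x908 (16 bits → U+0908).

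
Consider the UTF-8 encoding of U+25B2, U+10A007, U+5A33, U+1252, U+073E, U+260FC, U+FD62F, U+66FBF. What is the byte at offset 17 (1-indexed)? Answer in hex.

1-indexed offset 17 is 0-indexed offset 16.
U+25B2 → 3-byte form E2 96 B2 at offsets 0–2.
U+10A007 → 4-byte form F4 8A 80 87 at offsets 3–6.
U+5A33 → 3-byte form E5 A8 B3 at offsets 7–9.
U+1252 → 3-byte form E1 89 92 at offsets 10–12.
U+073E → 2-byte form DC BE at offsets 13–14.
U+260FC → 4-byte form F0 A6 83 BC at offsets 15–18.
Offset 16 falls in char 6's range; it's byte 2 of F0 A6 83 BC = 0xA6.

0xA6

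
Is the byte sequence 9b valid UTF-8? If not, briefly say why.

invalid (continuation byte with no leading byte)

Byte 0x9B = 10011011 has the form 10xxxxxx — a continuation byte — but there is no preceding leading byte.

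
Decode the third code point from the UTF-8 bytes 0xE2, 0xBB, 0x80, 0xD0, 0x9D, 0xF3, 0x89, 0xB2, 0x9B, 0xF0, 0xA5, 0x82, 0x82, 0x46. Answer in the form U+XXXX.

Offset 0: leading byte 0xE2 = 11100010 → 3-byte char #1 = E2 BB 80.
Offset 3: leading byte 0xD0 = 11010000 → 2-byte char #2 = D0 9D.
Offset 5: leading byte 0xF3 = 11110011 → 4-byte char #3 = F3 89 B2 9B.
Leading byte 0xF3 = 11110011 matches 11110xxx → 4-byte sequence.
Byte 1: 0xF3 = 11110011, payload 011 (3 bits).
Byte 2: 0x89 = 10001001 (10xxxxxx ✓), payload 001001.
Byte 3: 0xB2 = 10110010 (10xxxxxx ✓), payload 110010.
Byte 4: 0x9B = 10011011 (10xxxxxx ✓), payload 011011.
Concatenate: 011001001110010011011 = 0xC9C9B (21 bits → U+C9C9B).

U+C9C9B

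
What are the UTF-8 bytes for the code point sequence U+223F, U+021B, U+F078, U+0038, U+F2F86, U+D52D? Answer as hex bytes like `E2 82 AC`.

U+223F: 3-byte form → E2 88 BF.
U+021B: 2-byte form → C8 9B.
U+F078: 3-byte form → EF 81 B8.
U+0038: 1-byte form → 38.
U+F2F86: 4-byte form → F3 B2 BE 86.
U+D52D: 3-byte form → ED 94 AD.
Concatenated (16 bytes): E2 88 BF C8 9B EF 81 B8 38 F3 B2 BE 86 ED 94 AD.

E2 88 BF C8 9B EF 81 B8 38 F3 B2 BE 86 ED 94 AD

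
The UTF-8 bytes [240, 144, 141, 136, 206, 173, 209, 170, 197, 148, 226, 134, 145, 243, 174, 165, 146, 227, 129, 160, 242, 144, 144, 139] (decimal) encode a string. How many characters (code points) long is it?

8

Byte at offset 0: 0xF0 = 11110000 → 4-byte char (#1). Advance 4.
Byte at offset 4: 0xCE = 11001110 → 2-byte char (#2). Advance 2.
Byte at offset 6: 0xD1 = 11010001 → 2-byte char (#3). Advance 2.
Byte at offset 8: 0xC5 = 11000101 → 2-byte char (#4). Advance 2.
Byte at offset 10: 0xE2 = 11100010 → 3-byte char (#5). Advance 3.
Byte at offset 13: 0xF3 = 11110011 → 4-byte char (#6). Advance 4.
Byte at offset 17: 0xE3 = 11100011 → 3-byte char (#7). Advance 3.
Byte at offset 20: 0xF2 = 11110010 → 4-byte char (#8). Advance 4.
Reached end at offset 24 after 8 code points.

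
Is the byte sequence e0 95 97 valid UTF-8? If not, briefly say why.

invalid (overlong encoding)

Leading byte 0xE0 = 11100000 → 3-byte form.
Continuation bytes all match 10xxxxxx. Payload decodes to 0x557.
But 0x557 < 0x800, the minimum for a 3-byte sequence — this is an overlong encoding.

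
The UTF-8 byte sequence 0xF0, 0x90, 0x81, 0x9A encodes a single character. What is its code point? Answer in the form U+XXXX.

Leading byte 0xF0 = 11110000 matches 11110xxx → 4-byte sequence.
Byte 1: 0xF0 = 11110000, payload 000 (3 bits).
Byte 2: 0x90 = 10010000 (10xxxxxx ✓), payload 010000.
Byte 3: 0x81 = 10000001 (10xxxxxx ✓), payload 000001.
Byte 4: 0x9A = 10011010 (10xxxxxx ✓), payload 011010.
Concatenate: 000010000000001011010 = 0x1005A (21 bits → U+1005A).

U+1005A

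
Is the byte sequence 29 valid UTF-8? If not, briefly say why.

valid

Leading byte 0x29 = 00101001 → 1-byte form.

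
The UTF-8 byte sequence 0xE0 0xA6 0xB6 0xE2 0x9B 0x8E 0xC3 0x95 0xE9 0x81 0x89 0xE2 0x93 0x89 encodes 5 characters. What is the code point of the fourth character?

Offset 0: leading byte 0xE0 = 11100000 → 3-byte char #1 = E0 A6 B6.
Offset 3: leading byte 0xE2 = 11100010 → 3-byte char #2 = E2 9B 8E.
Offset 6: leading byte 0xC3 = 11000011 → 2-byte char #3 = C3 95.
Offset 8: leading byte 0xE9 = 11101001 → 3-byte char #4 = E9 81 89.
Leading byte 0xE9 = 11101001 matches 1110xxxx → 3-byte sequence.
Byte 1: 0xE9 = 11101001, payload 1001 (4 bits).
Byte 2: 0x81 = 10000001 (10xxxxxx ✓), payload 000001.
Byte 3: 0x89 = 10001001 (10xxxxxx ✓), payload 001001.
Concatenate: 1001000001001001 = 0x9049 (16 bits → U+9049).

U+9049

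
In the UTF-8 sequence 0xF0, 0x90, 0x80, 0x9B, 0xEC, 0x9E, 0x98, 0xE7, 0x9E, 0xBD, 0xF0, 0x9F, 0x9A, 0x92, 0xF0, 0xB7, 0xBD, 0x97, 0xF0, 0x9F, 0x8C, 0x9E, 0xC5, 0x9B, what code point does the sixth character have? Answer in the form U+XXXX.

U+1F31E

Offset 0: leading byte 0xF0 = 11110000 → 4-byte char #1 = F0 90 80 9B.
Offset 4: leading byte 0xEC = 11101100 → 3-byte char #2 = EC 9E 98.
Offset 7: leading byte 0xE7 = 11100111 → 3-byte char #3 = E7 9E BD.
Offset 10: leading byte 0xF0 = 11110000 → 4-byte char #4 = F0 9F 9A 92.
Offset 14: leading byte 0xF0 = 11110000 → 4-byte char #5 = F0 B7 BD 97.
Offset 18: leading byte 0xF0 = 11110000 → 4-byte char #6 = F0 9F 8C 9E.
Leading byte 0xF0 = 11110000 matches 11110xxx → 4-byte sequence.
Byte 1: 0xF0 = 11110000, payload 000 (3 bits).
Byte 2: 0x9F = 10011111 (10xxxxxx ✓), payload 011111.
Byte 3: 0x8C = 10001100 (10xxxxxx ✓), payload 001100.
Byte 4: 0x9E = 10011110 (10xxxxxx ✓), payload 011110.
Concatenate: 000011111001100011110 = 0x1F31E (21 bits → U+1F31E).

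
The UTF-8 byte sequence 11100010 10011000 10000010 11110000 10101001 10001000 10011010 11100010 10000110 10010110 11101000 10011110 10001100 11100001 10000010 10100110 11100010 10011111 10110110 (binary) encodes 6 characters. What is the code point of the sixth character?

U+27F6

Offset 0: leading byte 0xE2 = 11100010 → 3-byte char #1 = E2 98 82.
Offset 3: leading byte 0xF0 = 11110000 → 4-byte char #2 = F0 A9 88 9A.
Offset 7: leading byte 0xE2 = 11100010 → 3-byte char #3 = E2 86 96.
Offset 10: leading byte 0xE8 = 11101000 → 3-byte char #4 = E8 9E 8C.
Offset 13: leading byte 0xE1 = 11100001 → 3-byte char #5 = E1 82 A6.
Offset 16: leading byte 0xE2 = 11100010 → 3-byte char #6 = E2 9F B6.
Leading byte 0xE2 = 11100010 matches 1110xxxx → 3-byte sequence.
Byte 1: 0xE2 = 11100010, payload 0010 (4 bits).
Byte 2: 0x9F = 10011111 (10xxxxxx ✓), payload 011111.
Byte 3: 0xB6 = 10110110 (10xxxxxx ✓), payload 110110.
Concatenate: 0010011111110110 = 0x27F6 (16 bits → U+27F6).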